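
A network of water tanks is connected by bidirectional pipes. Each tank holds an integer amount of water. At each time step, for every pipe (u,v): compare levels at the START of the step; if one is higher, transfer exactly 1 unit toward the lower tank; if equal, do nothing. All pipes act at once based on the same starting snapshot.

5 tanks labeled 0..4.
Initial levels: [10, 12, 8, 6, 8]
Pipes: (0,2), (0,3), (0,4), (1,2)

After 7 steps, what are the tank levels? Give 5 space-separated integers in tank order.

Answer: 7 9 10 9 9

Derivation:
Step 1: flows [0->2,0->3,0->4,1->2] -> levels [7 11 10 7 9]
Step 2: flows [2->0,0=3,4->0,1->2] -> levels [9 10 10 7 8]
Step 3: flows [2->0,0->3,0->4,1=2] -> levels [8 10 9 8 9]
Step 4: flows [2->0,0=3,4->0,1->2] -> levels [10 9 9 8 8]
Step 5: flows [0->2,0->3,0->4,1=2] -> levels [7 9 10 9 9]
Step 6: flows [2->0,3->0,4->0,2->1] -> levels [10 10 8 8 8]
Step 7: flows [0->2,0->3,0->4,1->2] -> levels [7 9 10 9 9]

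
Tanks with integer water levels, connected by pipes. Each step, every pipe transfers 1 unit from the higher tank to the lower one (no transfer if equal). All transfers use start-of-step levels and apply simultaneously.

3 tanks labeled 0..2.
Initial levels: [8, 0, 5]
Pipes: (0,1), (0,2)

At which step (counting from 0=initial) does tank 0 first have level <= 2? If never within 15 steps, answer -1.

Answer: -1

Derivation:
Step 1: flows [0->1,0->2] -> levels [6 1 6]
Step 2: flows [0->1,0=2] -> levels [5 2 6]
Step 3: flows [0->1,2->0] -> levels [5 3 5]
Step 4: flows [0->1,0=2] -> levels [4 4 5]
Step 5: flows [0=1,2->0] -> levels [5 4 4]
Step 6: flows [0->1,0->2] -> levels [3 5 5]
Step 7: flows [1->0,2->0] -> levels [5 4 4]
  -> period-2 cycle (repeats step 5); tank 0 never drops to <=2
Tank 0 never reaches <=2 within 15 steps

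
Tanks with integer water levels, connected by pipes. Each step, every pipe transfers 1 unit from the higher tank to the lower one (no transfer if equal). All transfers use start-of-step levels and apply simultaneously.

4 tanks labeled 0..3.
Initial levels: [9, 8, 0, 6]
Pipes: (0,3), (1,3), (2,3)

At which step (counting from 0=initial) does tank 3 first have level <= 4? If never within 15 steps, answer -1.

Step 1: flows [0->3,1->3,3->2] -> levels [8 7 1 7]
Step 2: flows [0->3,1=3,3->2] -> levels [7 7 2 7]
Step 3: flows [0=3,1=3,3->2] -> levels [7 7 3 6]
Step 4: flows [0->3,1->3,3->2] -> levels [6 6 4 7]
Step 5: flows [3->0,3->1,3->2] -> levels [7 7 5 4]
Tank 3 first reaches <=4 at step 5

Answer: 5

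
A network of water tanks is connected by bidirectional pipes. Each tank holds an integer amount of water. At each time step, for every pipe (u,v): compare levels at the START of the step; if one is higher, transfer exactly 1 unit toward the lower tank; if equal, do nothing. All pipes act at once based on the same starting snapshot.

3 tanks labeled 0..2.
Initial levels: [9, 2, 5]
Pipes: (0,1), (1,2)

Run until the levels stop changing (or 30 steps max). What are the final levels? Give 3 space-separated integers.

Step 1: flows [0->1,2->1] -> levels [8 4 4]
Step 2: flows [0->1,1=2] -> levels [7 5 4]
Step 3: flows [0->1,1->2] -> levels [6 5 5]
Step 4: flows [0->1,1=2] -> levels [5 6 5]
Step 5: flows [1->0,1->2] -> levels [6 4 6]
Step 6: flows [0->1,2->1] -> levels [5 6 5]
  -> period-2 cycle: step 6 state = step 4 state; never stabilizes
  -> state at step 30: (30-4) mod 2 = 0, same as step 4 -> [5 6 5]

Answer: 5 6 5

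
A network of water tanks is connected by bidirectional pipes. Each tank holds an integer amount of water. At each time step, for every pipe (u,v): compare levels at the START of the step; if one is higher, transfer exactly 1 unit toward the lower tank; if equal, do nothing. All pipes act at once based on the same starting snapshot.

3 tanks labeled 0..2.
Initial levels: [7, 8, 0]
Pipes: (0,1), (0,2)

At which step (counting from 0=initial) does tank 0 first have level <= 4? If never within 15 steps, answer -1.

Answer: -1

Derivation:
Step 1: flows [1->0,0->2] -> levels [7 7 1]
Step 2: flows [0=1,0->2] -> levels [6 7 2]
Step 3: flows [1->0,0->2] -> levels [6 6 3]
Step 4: flows [0=1,0->2] -> levels [5 6 4]
Step 5: flows [1->0,0->2] -> levels [5 5 5]
Step 6: flows [0=1,0=2] -> levels [5 5 5]
  -> stable; tank 0 stays at 5 > 4
Tank 0 never reaches <=4 within 15 steps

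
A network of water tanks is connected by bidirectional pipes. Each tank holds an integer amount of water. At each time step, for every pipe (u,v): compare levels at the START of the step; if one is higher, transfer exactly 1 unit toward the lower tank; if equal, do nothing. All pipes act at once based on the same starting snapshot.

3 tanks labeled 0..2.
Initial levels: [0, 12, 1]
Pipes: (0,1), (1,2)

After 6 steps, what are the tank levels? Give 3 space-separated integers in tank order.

Answer: 5 3 5

Derivation:
Step 1: flows [1->0,1->2] -> levels [1 10 2]
Step 2: flows [1->0,1->2] -> levels [2 8 3]
Step 3: flows [1->0,1->2] -> levels [3 6 4]
Step 4: flows [1->0,1->2] -> levels [4 4 5]
Step 5: flows [0=1,2->1] -> levels [4 5 4]
Step 6: flows [1->0,1->2] -> levels [5 3 5]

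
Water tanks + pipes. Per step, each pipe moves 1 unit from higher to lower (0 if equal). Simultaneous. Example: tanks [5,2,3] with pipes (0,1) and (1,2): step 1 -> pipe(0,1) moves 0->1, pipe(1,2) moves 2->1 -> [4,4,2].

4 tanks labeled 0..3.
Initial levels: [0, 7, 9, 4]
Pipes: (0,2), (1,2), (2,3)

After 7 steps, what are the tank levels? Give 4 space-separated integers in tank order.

Answer: 4 5 6 5

Derivation:
Step 1: flows [2->0,2->1,2->3] -> levels [1 8 6 5]
Step 2: flows [2->0,1->2,2->3] -> levels [2 7 5 6]
Step 3: flows [2->0,1->2,3->2] -> levels [3 6 6 5]
Step 4: flows [2->0,1=2,2->3] -> levels [4 6 4 6]
Step 5: flows [0=2,1->2,3->2] -> levels [4 5 6 5]
Step 6: flows [2->0,2->1,2->3] -> levels [5 6 3 6]
Step 7: flows [0->2,1->2,3->2] -> levels [4 5 6 5]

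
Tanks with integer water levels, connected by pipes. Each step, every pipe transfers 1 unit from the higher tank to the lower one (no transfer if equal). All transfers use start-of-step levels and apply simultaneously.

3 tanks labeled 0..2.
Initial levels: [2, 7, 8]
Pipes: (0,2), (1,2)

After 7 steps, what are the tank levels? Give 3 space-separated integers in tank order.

Answer: 5 5 7

Derivation:
Step 1: flows [2->0,2->1] -> levels [3 8 6]
Step 2: flows [2->0,1->2] -> levels [4 7 6]
Step 3: flows [2->0,1->2] -> levels [5 6 6]
Step 4: flows [2->0,1=2] -> levels [6 6 5]
Step 5: flows [0->2,1->2] -> levels [5 5 7]
Step 6: flows [2->0,2->1] -> levels [6 6 5]
  -> period-2 cycle: step 6 state = step 4 state
  -> state at step 7: (7-4) mod 2 = 1, same as step 5 -> [5 5 7]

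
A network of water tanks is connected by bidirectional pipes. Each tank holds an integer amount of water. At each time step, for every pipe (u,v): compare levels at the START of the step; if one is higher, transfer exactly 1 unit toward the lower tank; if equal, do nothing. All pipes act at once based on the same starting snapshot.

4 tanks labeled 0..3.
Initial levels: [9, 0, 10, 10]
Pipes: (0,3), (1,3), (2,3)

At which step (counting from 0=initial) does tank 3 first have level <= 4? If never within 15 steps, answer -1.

Answer: -1

Derivation:
Step 1: flows [3->0,3->1,2=3] -> levels [10 1 10 8]
Step 2: flows [0->3,3->1,2->3] -> levels [9 2 9 9]
Step 3: flows [0=3,3->1,2=3] -> levels [9 3 9 8]
Step 4: flows [0->3,3->1,2->3] -> levels [8 4 8 9]
Step 5: flows [3->0,3->1,3->2] -> levels [9 5 9 6]
Step 6: flows [0->3,3->1,2->3] -> levels [8 6 8 7]
Step 7: flows [0->3,3->1,2->3] -> levels [7 7 7 8]
Step 8: flows [3->0,3->1,3->2] -> levels [8 8 8 5]
Step 9: flows [0->3,1->3,2->3] -> levels [7 7 7 8]
  -> period-2 cycle (repeats step 7); tank 3 never drops to <=4
Tank 3 never reaches <=4 within 15 steps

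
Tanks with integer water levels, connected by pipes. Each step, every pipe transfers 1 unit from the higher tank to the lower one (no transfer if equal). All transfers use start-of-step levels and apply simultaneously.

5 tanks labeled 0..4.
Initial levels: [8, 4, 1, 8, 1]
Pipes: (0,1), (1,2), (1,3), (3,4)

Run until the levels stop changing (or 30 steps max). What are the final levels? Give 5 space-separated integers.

Answer: 4 6 4 3 5

Derivation:
Step 1: flows [0->1,1->2,3->1,3->4] -> levels [7 5 2 6 2]
Step 2: flows [0->1,1->2,3->1,3->4] -> levels [6 6 3 4 3]
Step 3: flows [0=1,1->2,1->3,3->4] -> levels [6 4 4 4 4]
Step 4: flows [0->1,1=2,1=3,3=4] -> levels [5 5 4 4 4]
Step 5: flows [0=1,1->2,1->3,3=4] -> levels [5 3 5 5 4]
Step 6: flows [0->1,2->1,3->1,3->4] -> levels [4 6 4 3 5]
Step 7: flows [1->0,1->2,1->3,4->3] -> levels [5 3 5 5 4]
  -> period-2 cycle: step 7 state = step 5 state; never stabilizes
  -> state at step 30: (30-5) mod 2 = 1, same as step 6 -> [4 6 4 3 5]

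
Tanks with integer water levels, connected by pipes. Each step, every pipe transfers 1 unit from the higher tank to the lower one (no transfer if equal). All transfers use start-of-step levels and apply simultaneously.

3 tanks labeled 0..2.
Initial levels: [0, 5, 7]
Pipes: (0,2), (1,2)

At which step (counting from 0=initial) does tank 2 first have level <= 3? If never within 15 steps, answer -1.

Answer: -1

Derivation:
Step 1: flows [2->0,2->1] -> levels [1 6 5]
Step 2: flows [2->0,1->2] -> levels [2 5 5]
Step 3: flows [2->0,1=2] -> levels [3 5 4]
Step 4: flows [2->0,1->2] -> levels [4 4 4]
Step 5: flows [0=2,1=2] -> levels [4 4 4]
  -> stable; tank 2 stays at 4 > 3
Tank 2 never reaches <=3 within 15 steps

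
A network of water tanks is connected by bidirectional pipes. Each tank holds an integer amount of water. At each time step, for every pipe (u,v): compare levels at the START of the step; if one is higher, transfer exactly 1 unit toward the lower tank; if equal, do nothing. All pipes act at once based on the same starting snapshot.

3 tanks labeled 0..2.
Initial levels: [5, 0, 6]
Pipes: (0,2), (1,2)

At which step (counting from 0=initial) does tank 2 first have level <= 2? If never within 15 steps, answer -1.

Answer: -1

Derivation:
Step 1: flows [2->0,2->1] -> levels [6 1 4]
Step 2: flows [0->2,2->1] -> levels [5 2 4]
Step 3: flows [0->2,2->1] -> levels [4 3 4]
Step 4: flows [0=2,2->1] -> levels [4 4 3]
Step 5: flows [0->2,1->2] -> levels [3 3 5]
Step 6: flows [2->0,2->1] -> levels [4 4 3]
  -> period-2 cycle (repeats step 4); tank 2 never drops to <=2
Tank 2 never reaches <=2 within 15 steps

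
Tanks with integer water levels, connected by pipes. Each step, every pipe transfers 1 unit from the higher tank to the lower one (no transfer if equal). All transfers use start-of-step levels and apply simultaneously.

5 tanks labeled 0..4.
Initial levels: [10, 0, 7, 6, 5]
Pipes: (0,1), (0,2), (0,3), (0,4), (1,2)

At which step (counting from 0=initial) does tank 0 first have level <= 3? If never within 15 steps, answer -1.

Step 1: flows [0->1,0->2,0->3,0->4,2->1] -> levels [6 2 7 7 6]
Step 2: flows [0->1,2->0,3->0,0=4,2->1] -> levels [7 4 5 6 6]
Step 3: flows [0->1,0->2,0->3,0->4,2->1] -> levels [3 6 5 7 7]
Tank 0 first reaches <=3 at step 3

Answer: 3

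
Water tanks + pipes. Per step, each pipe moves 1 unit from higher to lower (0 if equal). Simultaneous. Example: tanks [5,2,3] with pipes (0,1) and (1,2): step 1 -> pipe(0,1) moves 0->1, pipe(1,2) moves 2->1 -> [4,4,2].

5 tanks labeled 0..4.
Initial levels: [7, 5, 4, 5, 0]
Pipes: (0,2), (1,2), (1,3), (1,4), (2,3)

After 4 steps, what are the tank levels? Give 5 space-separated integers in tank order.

Step 1: flows [0->2,1->2,1=3,1->4,3->2] -> levels [6 3 7 4 1]
Step 2: flows [2->0,2->1,3->1,1->4,2->3] -> levels [7 4 4 4 2]
Step 3: flows [0->2,1=2,1=3,1->4,2=3] -> levels [6 3 5 4 3]
Step 4: flows [0->2,2->1,3->1,1=4,2->3] -> levels [5 5 4 4 3]

Answer: 5 5 4 4 3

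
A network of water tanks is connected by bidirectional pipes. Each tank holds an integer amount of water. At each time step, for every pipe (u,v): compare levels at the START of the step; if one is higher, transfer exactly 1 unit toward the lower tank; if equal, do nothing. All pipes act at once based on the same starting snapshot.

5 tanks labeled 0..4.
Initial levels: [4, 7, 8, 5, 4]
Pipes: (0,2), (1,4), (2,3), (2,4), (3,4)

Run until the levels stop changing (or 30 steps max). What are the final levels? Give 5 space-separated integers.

Answer: 5 7 7 5 4

Derivation:
Step 1: flows [2->0,1->4,2->3,2->4,3->4] -> levels [5 6 5 5 7]
Step 2: flows [0=2,4->1,2=3,4->2,4->3] -> levels [5 7 6 6 4]
Step 3: flows [2->0,1->4,2=3,2->4,3->4] -> levels [6 6 4 5 7]
Step 4: flows [0->2,4->1,3->2,4->2,4->3] -> levels [5 7 7 5 4]
Step 5: flows [2->0,1->4,2->3,2->4,3->4] -> levels [6 6 4 5 7]
  -> period-2 cycle: step 5 state = step 3 state; never stabilizes
  -> state at step 30: (30-3) mod 2 = 1, same as step 4 -> [5 7 7 5 4]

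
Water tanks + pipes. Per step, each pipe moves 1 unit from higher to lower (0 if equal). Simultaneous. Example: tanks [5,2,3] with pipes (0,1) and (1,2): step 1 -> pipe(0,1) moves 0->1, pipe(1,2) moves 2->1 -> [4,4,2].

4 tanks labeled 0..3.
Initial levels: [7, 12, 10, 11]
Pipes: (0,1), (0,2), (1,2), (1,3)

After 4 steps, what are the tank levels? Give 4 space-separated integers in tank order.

Step 1: flows [1->0,2->0,1->2,1->3] -> levels [9 9 10 12]
Step 2: flows [0=1,2->0,2->1,3->1] -> levels [10 11 8 11]
Step 3: flows [1->0,0->2,1->2,1=3] -> levels [10 9 10 11]
Step 4: flows [0->1,0=2,2->1,3->1] -> levels [9 12 9 10]

Answer: 9 12 9 10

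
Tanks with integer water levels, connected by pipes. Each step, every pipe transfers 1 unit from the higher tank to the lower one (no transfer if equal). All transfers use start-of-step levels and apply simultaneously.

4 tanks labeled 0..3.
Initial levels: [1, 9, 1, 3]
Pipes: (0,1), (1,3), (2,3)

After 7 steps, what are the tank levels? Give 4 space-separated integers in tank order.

Step 1: flows [1->0,1->3,3->2] -> levels [2 7 2 3]
Step 2: flows [1->0,1->3,3->2] -> levels [3 5 3 3]
Step 3: flows [1->0,1->3,2=3] -> levels [4 3 3 4]
Step 4: flows [0->1,3->1,3->2] -> levels [3 5 4 2]
Step 5: flows [1->0,1->3,2->3] -> levels [4 3 3 4]
  -> period-2 cycle: step 5 state = step 3 state
  -> state at step 7: (7-3) mod 2 = 0, same as step 3 -> [4 3 3 4]

Answer: 4 3 3 4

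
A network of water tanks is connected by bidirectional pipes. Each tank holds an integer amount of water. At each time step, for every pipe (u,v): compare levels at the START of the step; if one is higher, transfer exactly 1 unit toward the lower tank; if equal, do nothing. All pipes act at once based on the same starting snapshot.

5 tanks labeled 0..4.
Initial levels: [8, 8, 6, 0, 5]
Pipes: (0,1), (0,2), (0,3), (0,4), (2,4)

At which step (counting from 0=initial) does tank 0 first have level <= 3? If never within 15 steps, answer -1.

Answer: -1

Derivation:
Step 1: flows [0=1,0->2,0->3,0->4,2->4] -> levels [5 8 6 1 7]
Step 2: flows [1->0,2->0,0->3,4->0,4->2] -> levels [7 7 6 2 5]
Step 3: flows [0=1,0->2,0->3,0->4,2->4] -> levels [4 7 6 3 7]
Step 4: flows [1->0,2->0,0->3,4->0,4->2] -> levels [6 6 6 4 5]
Step 5: flows [0=1,0=2,0->3,0->4,2->4] -> levels [4 6 5 5 7]
Step 6: flows [1->0,2->0,3->0,4->0,4->2] -> levels [8 5 5 4 5]
Step 7: flows [0->1,0->2,0->3,0->4,2=4] -> levels [4 6 6 5 6]
Step 8: flows [1->0,2->0,3->0,4->0,2=4] -> levels [8 5 5 4 5]
  -> period-2 cycle (repeats step 6); tank 0 never drops to <=3
Tank 0 never reaches <=3 within 15 steps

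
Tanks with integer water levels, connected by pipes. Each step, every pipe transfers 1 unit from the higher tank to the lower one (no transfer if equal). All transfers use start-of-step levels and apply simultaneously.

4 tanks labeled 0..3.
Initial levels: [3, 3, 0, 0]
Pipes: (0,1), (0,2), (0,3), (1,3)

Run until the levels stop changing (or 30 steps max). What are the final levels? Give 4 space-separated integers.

Answer: 3 1 1 1

Derivation:
Step 1: flows [0=1,0->2,0->3,1->3] -> levels [1 2 1 2]
Step 2: flows [1->0,0=2,3->0,1=3] -> levels [3 1 1 1]
Step 3: flows [0->1,0->2,0->3,1=3] -> levels [0 2 2 2]
Step 4: flows [1->0,2->0,3->0,1=3] -> levels [3 1 1 1]
  -> period-2 cycle: step 4 state = step 2 state; never stabilizes
  -> state at step 30: (30-2) mod 2 = 0, same as step 2 -> [3 1 1 1]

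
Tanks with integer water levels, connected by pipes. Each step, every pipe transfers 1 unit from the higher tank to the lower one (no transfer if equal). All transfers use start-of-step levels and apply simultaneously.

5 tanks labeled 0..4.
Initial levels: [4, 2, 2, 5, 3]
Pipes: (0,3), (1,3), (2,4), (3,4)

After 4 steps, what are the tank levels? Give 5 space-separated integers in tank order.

Step 1: flows [3->0,3->1,4->2,3->4] -> levels [5 3 3 2 3]
Step 2: flows [0->3,1->3,2=4,4->3] -> levels [4 2 3 5 2]
Step 3: flows [3->0,3->1,2->4,3->4] -> levels [5 3 2 2 4]
Step 4: flows [0->3,1->3,4->2,4->3] -> levels [4 2 3 5 2]

Answer: 4 2 3 5 2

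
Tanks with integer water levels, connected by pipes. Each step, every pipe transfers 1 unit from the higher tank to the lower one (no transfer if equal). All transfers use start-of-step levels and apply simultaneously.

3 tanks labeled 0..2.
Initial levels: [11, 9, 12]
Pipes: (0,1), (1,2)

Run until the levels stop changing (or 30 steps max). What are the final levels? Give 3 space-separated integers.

Answer: 11 10 11

Derivation:
Step 1: flows [0->1,2->1] -> levels [10 11 11]
Step 2: flows [1->0,1=2] -> levels [11 10 11]
Step 3: flows [0->1,2->1] -> levels [10 12 10]
Step 4: flows [1->0,1->2] -> levels [11 10 11]
  -> period-2 cycle: step 4 state = step 2 state; never stabilizes
  -> state at step 30: (30-2) mod 2 = 0, same as step 2 -> [11 10 11]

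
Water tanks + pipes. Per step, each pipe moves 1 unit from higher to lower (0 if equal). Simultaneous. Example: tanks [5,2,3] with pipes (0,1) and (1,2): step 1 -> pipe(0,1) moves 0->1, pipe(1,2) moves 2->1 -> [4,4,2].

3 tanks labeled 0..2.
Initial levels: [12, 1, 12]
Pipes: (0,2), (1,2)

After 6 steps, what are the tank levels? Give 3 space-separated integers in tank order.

Answer: 9 7 9

Derivation:
Step 1: flows [0=2,2->1] -> levels [12 2 11]
Step 2: flows [0->2,2->1] -> levels [11 3 11]
Step 3: flows [0=2,2->1] -> levels [11 4 10]
Step 4: flows [0->2,2->1] -> levels [10 5 10]
Step 5: flows [0=2,2->1] -> levels [10 6 9]
Step 6: flows [0->2,2->1] -> levels [9 7 9]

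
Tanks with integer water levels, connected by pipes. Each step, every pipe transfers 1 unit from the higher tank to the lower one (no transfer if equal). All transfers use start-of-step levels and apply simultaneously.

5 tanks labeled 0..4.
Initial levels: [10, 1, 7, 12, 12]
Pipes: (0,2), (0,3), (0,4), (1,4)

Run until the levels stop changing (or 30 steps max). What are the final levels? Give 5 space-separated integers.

Answer: 7 8 9 9 9

Derivation:
Step 1: flows [0->2,3->0,4->0,4->1] -> levels [11 2 8 11 10]
Step 2: flows [0->2,0=3,0->4,4->1] -> levels [9 3 9 11 10]
Step 3: flows [0=2,3->0,4->0,4->1] -> levels [11 4 9 10 8]
Step 4: flows [0->2,0->3,0->4,4->1] -> levels [8 5 10 11 8]
Step 5: flows [2->0,3->0,0=4,4->1] -> levels [10 6 9 10 7]
Step 6: flows [0->2,0=3,0->4,4->1] -> levels [8 7 10 10 7]
Step 7: flows [2->0,3->0,0->4,1=4] -> levels [9 7 9 9 8]
Step 8: flows [0=2,0=3,0->4,4->1] -> levels [8 8 9 9 8]
Step 9: flows [2->0,3->0,0=4,1=4] -> levels [10 8 8 8 8]
Step 10: flows [0->2,0->3,0->4,1=4] -> levels [7 8 9 9 9]
Step 11: flows [2->0,3->0,4->0,4->1] -> levels [10 9 8 8 7]
Step 12: flows [0->2,0->3,0->4,1->4] -> levels [7 8 9 9 9]
  -> period-2 cycle: step 12 state = step 10 state; never stabilizes
  -> state at step 30: (30-10) mod 2 = 0, same as step 10 -> [7 8 9 9 9]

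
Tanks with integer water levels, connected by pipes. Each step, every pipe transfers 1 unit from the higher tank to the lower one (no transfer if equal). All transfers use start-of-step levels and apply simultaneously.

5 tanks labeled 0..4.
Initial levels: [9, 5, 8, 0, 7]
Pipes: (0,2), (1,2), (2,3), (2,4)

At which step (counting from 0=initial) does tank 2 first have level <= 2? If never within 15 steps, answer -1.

Answer: -1

Derivation:
Step 1: flows [0->2,2->1,2->3,2->4] -> levels [8 6 6 1 8]
Step 2: flows [0->2,1=2,2->3,4->2] -> levels [7 6 7 2 7]
Step 3: flows [0=2,2->1,2->3,2=4] -> levels [7 7 5 3 7]
Step 4: flows [0->2,1->2,2->3,4->2] -> levels [6 6 7 4 6]
Step 5: flows [2->0,2->1,2->3,2->4] -> levels [7 7 3 5 7]
Step 6: flows [0->2,1->2,3->2,4->2] -> levels [6 6 7 4 6]
  -> period-2 cycle (repeats step 4); tank 2 never drops to <=2
Tank 2 never reaches <=2 within 15 steps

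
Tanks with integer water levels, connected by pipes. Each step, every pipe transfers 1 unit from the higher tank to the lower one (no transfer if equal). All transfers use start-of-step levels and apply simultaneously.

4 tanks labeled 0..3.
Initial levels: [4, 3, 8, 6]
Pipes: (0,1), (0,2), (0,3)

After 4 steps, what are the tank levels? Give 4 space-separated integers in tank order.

Step 1: flows [0->1,2->0,3->0] -> levels [5 4 7 5]
Step 2: flows [0->1,2->0,0=3] -> levels [5 5 6 5]
Step 3: flows [0=1,2->0,0=3] -> levels [6 5 5 5]
Step 4: flows [0->1,0->2,0->3] -> levels [3 6 6 6]

Answer: 3 6 6 6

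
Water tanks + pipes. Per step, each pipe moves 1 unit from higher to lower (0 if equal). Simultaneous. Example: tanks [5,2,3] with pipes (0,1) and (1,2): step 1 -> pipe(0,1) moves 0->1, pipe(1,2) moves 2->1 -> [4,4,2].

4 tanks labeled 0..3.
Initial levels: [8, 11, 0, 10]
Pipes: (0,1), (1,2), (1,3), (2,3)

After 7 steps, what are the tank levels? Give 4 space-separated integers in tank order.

Step 1: flows [1->0,1->2,1->3,3->2] -> levels [9 8 2 10]
Step 2: flows [0->1,1->2,3->1,3->2] -> levels [8 9 4 8]
Step 3: flows [1->0,1->2,1->3,3->2] -> levels [9 6 6 8]
Step 4: flows [0->1,1=2,3->1,3->2] -> levels [8 8 7 6]
Step 5: flows [0=1,1->2,1->3,2->3] -> levels [8 6 7 8]
Step 6: flows [0->1,2->1,3->1,3->2] -> levels [7 9 7 6]
Step 7: flows [1->0,1->2,1->3,2->3] -> levels [8 6 7 8]

Answer: 8 6 7 8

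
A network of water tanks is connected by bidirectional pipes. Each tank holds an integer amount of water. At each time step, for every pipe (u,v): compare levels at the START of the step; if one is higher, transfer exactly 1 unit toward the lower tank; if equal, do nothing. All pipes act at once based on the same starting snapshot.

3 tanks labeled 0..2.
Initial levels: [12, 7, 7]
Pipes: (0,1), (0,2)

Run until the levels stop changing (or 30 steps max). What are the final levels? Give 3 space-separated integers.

Step 1: flows [0->1,0->2] -> levels [10 8 8]
Step 2: flows [0->1,0->2] -> levels [8 9 9]
Step 3: flows [1->0,2->0] -> levels [10 8 8]
  -> period-2 cycle: step 3 state = step 1 state; never stabilizes
  -> state at step 30: (30-1) mod 2 = 1, same as step 2 -> [8 9 9]

Answer: 8 9 9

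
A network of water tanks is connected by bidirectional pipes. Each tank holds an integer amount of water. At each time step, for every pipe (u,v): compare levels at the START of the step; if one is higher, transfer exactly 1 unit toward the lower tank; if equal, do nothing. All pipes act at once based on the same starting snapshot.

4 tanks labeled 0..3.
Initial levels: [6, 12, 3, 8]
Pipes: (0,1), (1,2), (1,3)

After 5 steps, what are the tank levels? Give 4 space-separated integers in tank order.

Answer: 7 9 6 7

Derivation:
Step 1: flows [1->0,1->2,1->3] -> levels [7 9 4 9]
Step 2: flows [1->0,1->2,1=3] -> levels [8 7 5 9]
Step 3: flows [0->1,1->2,3->1] -> levels [7 8 6 8]
Step 4: flows [1->0,1->2,1=3] -> levels [8 6 7 8]
Step 5: flows [0->1,2->1,3->1] -> levels [7 9 6 7]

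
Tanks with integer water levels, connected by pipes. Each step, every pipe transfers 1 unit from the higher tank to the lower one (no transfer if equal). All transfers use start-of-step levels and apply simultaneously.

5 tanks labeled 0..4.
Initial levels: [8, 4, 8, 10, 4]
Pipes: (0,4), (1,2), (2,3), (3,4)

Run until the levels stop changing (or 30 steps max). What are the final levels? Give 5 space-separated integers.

Answer: 6 6 8 6 8

Derivation:
Step 1: flows [0->4,2->1,3->2,3->4] -> levels [7 5 8 8 6]
Step 2: flows [0->4,2->1,2=3,3->4] -> levels [6 6 7 7 8]
Step 3: flows [4->0,2->1,2=3,4->3] -> levels [7 7 6 8 6]
Step 4: flows [0->4,1->2,3->2,3->4] -> levels [6 6 8 6 8]
Step 5: flows [4->0,2->1,2->3,4->3] -> levels [7 7 6 8 6]
  -> period-2 cycle: step 5 state = step 3 state; never stabilizes
  -> state at step 30: (30-3) mod 2 = 1, same as step 4 -> [6 6 8 6 8]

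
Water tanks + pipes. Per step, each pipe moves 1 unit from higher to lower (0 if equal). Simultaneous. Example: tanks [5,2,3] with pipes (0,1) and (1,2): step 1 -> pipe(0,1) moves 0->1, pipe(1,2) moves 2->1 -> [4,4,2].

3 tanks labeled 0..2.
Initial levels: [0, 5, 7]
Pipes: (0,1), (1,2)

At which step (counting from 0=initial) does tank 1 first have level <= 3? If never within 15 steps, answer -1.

Answer: -1

Derivation:
Step 1: flows [1->0,2->1] -> levels [1 5 6]
Step 2: flows [1->0,2->1] -> levels [2 5 5]
Step 3: flows [1->0,1=2] -> levels [3 4 5]
Step 4: flows [1->0,2->1] -> levels [4 4 4]
Step 5: flows [0=1,1=2] -> levels [4 4 4]
  -> stable; tank 1 stays at 4 > 3
Tank 1 never reaches <=3 within 15 steps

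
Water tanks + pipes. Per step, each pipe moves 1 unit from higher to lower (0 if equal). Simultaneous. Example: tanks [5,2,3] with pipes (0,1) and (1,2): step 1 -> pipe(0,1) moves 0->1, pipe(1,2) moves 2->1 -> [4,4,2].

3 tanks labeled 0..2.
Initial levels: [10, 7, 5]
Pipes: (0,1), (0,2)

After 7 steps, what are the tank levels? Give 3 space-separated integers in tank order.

Answer: 8 7 7

Derivation:
Step 1: flows [0->1,0->2] -> levels [8 8 6]
Step 2: flows [0=1,0->2] -> levels [7 8 7]
Step 3: flows [1->0,0=2] -> levels [8 7 7]
Step 4: flows [0->1,0->2] -> levels [6 8 8]
Step 5: flows [1->0,2->0] -> levels [8 7 7]
  -> period-2 cycle: step 5 state = step 3 state
  -> state at step 7: (7-3) mod 2 = 0, same as step 3 -> [8 7 7]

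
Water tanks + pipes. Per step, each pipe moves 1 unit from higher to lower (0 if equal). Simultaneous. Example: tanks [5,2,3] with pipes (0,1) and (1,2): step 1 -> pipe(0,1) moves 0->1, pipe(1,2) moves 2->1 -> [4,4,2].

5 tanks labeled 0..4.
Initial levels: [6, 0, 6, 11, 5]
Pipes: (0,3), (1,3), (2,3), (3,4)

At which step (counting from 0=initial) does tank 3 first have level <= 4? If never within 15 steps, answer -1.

Answer: 4

Derivation:
Step 1: flows [3->0,3->1,3->2,3->4] -> levels [7 1 7 7 6]
Step 2: flows [0=3,3->1,2=3,3->4] -> levels [7 2 7 5 7]
Step 3: flows [0->3,3->1,2->3,4->3] -> levels [6 3 6 7 6]
Step 4: flows [3->0,3->1,3->2,3->4] -> levels [7 4 7 3 7]
Tank 3 first reaches <=4 at step 4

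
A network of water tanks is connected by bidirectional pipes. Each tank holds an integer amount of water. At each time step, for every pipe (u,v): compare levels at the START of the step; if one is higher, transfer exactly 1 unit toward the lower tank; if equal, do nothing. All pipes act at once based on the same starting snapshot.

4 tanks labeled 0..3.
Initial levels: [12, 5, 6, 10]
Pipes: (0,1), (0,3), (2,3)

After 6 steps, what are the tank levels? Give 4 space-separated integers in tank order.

Answer: 7 9 8 9

Derivation:
Step 1: flows [0->1,0->3,3->2] -> levels [10 6 7 10]
Step 2: flows [0->1,0=3,3->2] -> levels [9 7 8 9]
Step 3: flows [0->1,0=3,3->2] -> levels [8 8 9 8]
Step 4: flows [0=1,0=3,2->3] -> levels [8 8 8 9]
Step 5: flows [0=1,3->0,3->2] -> levels [9 8 9 7]
Step 6: flows [0->1,0->3,2->3] -> levels [7 9 8 9]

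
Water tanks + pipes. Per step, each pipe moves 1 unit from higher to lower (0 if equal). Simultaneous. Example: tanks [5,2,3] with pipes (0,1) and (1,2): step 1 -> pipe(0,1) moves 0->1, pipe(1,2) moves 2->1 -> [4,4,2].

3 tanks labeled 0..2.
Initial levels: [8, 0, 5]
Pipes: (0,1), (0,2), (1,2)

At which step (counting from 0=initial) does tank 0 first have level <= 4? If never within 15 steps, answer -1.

Answer: 2

Derivation:
Step 1: flows [0->1,0->2,2->1] -> levels [6 2 5]
Step 2: flows [0->1,0->2,2->1] -> levels [4 4 5]
Tank 0 first reaches <=4 at step 2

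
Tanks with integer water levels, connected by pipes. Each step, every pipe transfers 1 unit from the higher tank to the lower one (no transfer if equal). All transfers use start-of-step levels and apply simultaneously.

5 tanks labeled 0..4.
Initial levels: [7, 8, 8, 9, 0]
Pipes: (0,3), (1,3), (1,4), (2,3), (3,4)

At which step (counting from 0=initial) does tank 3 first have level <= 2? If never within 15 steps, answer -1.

Answer: -1

Derivation:
Step 1: flows [3->0,3->1,1->4,3->2,3->4] -> levels [8 8 9 5 2]
Step 2: flows [0->3,1->3,1->4,2->3,3->4] -> levels [7 6 8 7 4]
Step 3: flows [0=3,3->1,1->4,2->3,3->4] -> levels [7 6 7 6 6]
Step 4: flows [0->3,1=3,1=4,2->3,3=4] -> levels [6 6 6 8 6]
Step 5: flows [3->0,3->1,1=4,3->2,3->4] -> levels [7 7 7 4 7]
Step 6: flows [0->3,1->3,1=4,2->3,4->3] -> levels [6 6 6 8 6]
  -> period-2 cycle (repeats step 4); tank 3 never drops to <=2
Tank 3 never reaches <=2 within 15 steps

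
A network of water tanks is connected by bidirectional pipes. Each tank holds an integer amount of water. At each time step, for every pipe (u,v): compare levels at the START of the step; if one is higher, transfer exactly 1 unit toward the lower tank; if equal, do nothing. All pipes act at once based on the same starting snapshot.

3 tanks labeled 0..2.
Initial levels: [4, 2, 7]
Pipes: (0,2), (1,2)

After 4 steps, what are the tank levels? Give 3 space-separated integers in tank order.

Answer: 5 5 3

Derivation:
Step 1: flows [2->0,2->1] -> levels [5 3 5]
Step 2: flows [0=2,2->1] -> levels [5 4 4]
Step 3: flows [0->2,1=2] -> levels [4 4 5]
Step 4: flows [2->0,2->1] -> levels [5 5 3]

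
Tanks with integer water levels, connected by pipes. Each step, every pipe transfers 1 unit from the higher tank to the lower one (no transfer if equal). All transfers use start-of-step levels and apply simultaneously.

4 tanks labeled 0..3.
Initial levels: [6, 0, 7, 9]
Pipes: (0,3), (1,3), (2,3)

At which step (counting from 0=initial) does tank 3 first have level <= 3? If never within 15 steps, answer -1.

Step 1: flows [3->0,3->1,3->2] -> levels [7 1 8 6]
Step 2: flows [0->3,3->1,2->3] -> levels [6 2 7 7]
Step 3: flows [3->0,3->1,2=3] -> levels [7 3 7 5]
Step 4: flows [0->3,3->1,2->3] -> levels [6 4 6 6]
Step 5: flows [0=3,3->1,2=3] -> levels [6 5 6 5]
Step 6: flows [0->3,1=3,2->3] -> levels [5 5 5 7]
Step 7: flows [3->0,3->1,3->2] -> levels [6 6 6 4]
Step 8: flows [0->3,1->3,2->3] -> levels [5 5 5 7]
  -> period-2 cycle (repeats step 6); tank 3 never drops to <=3
Tank 3 never reaches <=3 within 15 steps

Answer: -1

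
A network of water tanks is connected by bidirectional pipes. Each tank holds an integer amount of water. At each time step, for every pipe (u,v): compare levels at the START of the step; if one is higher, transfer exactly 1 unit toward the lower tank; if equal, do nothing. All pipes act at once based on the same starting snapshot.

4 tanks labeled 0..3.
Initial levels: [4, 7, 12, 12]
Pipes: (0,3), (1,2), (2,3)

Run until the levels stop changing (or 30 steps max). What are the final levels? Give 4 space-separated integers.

Answer: 9 9 10 7

Derivation:
Step 1: flows [3->0,2->1,2=3] -> levels [5 8 11 11]
Step 2: flows [3->0,2->1,2=3] -> levels [6 9 10 10]
Step 3: flows [3->0,2->1,2=3] -> levels [7 10 9 9]
Step 4: flows [3->0,1->2,2=3] -> levels [8 9 10 8]
Step 5: flows [0=3,2->1,2->3] -> levels [8 10 8 9]
Step 6: flows [3->0,1->2,3->2] -> levels [9 9 10 7]
Step 7: flows [0->3,2->1,2->3] -> levels [8 10 8 9]
  -> period-2 cycle: step 7 state = step 5 state; never stabilizes
  -> state at step 30: (30-5) mod 2 = 1, same as step 6 -> [9 9 10 7]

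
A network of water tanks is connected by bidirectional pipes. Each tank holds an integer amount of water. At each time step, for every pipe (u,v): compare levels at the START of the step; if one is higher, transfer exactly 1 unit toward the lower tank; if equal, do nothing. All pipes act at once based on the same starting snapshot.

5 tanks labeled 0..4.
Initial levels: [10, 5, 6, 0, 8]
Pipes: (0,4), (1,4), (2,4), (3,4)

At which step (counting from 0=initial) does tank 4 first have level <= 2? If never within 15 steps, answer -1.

Answer: -1

Derivation:
Step 1: flows [0->4,4->1,4->2,4->3] -> levels [9 6 7 1 6]
Step 2: flows [0->4,1=4,2->4,4->3] -> levels [8 6 6 2 7]
Step 3: flows [0->4,4->1,4->2,4->3] -> levels [7 7 7 3 5]
Step 4: flows [0->4,1->4,2->4,4->3] -> levels [6 6 6 4 7]
Step 5: flows [4->0,4->1,4->2,4->3] -> levels [7 7 7 5 3]
Step 6: flows [0->4,1->4,2->4,3->4] -> levels [6 6 6 4 7]
  -> period-2 cycle (repeats step 4); tank 4 never drops to <=2
Tank 4 never reaches <=2 within 15 steps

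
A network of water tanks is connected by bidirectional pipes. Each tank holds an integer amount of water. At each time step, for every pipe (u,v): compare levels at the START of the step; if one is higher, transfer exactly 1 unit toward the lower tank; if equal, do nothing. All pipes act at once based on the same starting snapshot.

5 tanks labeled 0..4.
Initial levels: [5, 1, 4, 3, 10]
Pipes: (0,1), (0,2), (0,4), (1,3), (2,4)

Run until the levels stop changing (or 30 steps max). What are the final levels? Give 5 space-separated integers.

Step 1: flows [0->1,0->2,4->0,3->1,4->2] -> levels [4 3 6 2 8]
Step 2: flows [0->1,2->0,4->0,1->3,4->2] -> levels [5 3 6 3 6]
Step 3: flows [0->1,2->0,4->0,1=3,2=4] -> levels [6 4 5 3 5]
Step 4: flows [0->1,0->2,0->4,1->3,2=4] -> levels [3 4 6 4 6]
Step 5: flows [1->0,2->0,4->0,1=3,2=4] -> levels [6 3 5 4 5]
Step 6: flows [0->1,0->2,0->4,3->1,2=4] -> levels [3 5 6 3 6]
Step 7: flows [1->0,2->0,4->0,1->3,2=4] -> levels [6 3 5 4 5]
  -> period-2 cycle: step 7 state = step 5 state; never stabilizes
  -> state at step 30: (30-5) mod 2 = 1, same as step 6 -> [3 5 6 3 6]

Answer: 3 5 6 3 6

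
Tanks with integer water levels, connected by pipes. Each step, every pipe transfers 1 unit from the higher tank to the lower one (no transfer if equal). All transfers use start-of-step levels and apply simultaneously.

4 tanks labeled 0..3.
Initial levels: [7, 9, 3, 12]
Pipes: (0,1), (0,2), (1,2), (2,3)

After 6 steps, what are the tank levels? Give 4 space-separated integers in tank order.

Answer: 8 8 7 8

Derivation:
Step 1: flows [1->0,0->2,1->2,3->2] -> levels [7 7 6 11]
Step 2: flows [0=1,0->2,1->2,3->2] -> levels [6 6 9 10]
Step 3: flows [0=1,2->0,2->1,3->2] -> levels [7 7 8 9]
Step 4: flows [0=1,2->0,2->1,3->2] -> levels [8 8 7 8]
Step 5: flows [0=1,0->2,1->2,3->2] -> levels [7 7 10 7]
Step 6: flows [0=1,2->0,2->1,2->3] -> levels [8 8 7 8]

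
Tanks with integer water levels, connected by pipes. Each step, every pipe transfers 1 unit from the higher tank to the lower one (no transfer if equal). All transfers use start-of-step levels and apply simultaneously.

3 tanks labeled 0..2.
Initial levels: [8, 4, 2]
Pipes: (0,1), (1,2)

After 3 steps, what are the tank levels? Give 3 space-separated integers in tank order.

Answer: 5 5 4

Derivation:
Step 1: flows [0->1,1->2] -> levels [7 4 3]
Step 2: flows [0->1,1->2] -> levels [6 4 4]
Step 3: flows [0->1,1=2] -> levels [5 5 4]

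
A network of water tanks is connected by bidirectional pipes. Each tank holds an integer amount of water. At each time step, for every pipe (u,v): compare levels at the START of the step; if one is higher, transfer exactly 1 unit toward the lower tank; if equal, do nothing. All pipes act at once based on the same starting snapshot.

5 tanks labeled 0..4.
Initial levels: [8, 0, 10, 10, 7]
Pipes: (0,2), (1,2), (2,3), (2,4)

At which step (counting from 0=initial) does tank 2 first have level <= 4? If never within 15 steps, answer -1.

Step 1: flows [2->0,2->1,2=3,2->4] -> levels [9 1 7 10 8]
Step 2: flows [0->2,2->1,3->2,4->2] -> levels [8 2 9 9 7]
Step 3: flows [2->0,2->1,2=3,2->4] -> levels [9 3 6 9 8]
Step 4: flows [0->2,2->1,3->2,4->2] -> levels [8 4 8 8 7]
Step 5: flows [0=2,2->1,2=3,2->4] -> levels [8 5 6 8 8]
Step 6: flows [0->2,2->1,3->2,4->2] -> levels [7 6 8 7 7]
Step 7: flows [2->0,2->1,2->3,2->4] -> levels [8 7 4 8 8]
Tank 2 first reaches <=4 at step 7

Answer: 7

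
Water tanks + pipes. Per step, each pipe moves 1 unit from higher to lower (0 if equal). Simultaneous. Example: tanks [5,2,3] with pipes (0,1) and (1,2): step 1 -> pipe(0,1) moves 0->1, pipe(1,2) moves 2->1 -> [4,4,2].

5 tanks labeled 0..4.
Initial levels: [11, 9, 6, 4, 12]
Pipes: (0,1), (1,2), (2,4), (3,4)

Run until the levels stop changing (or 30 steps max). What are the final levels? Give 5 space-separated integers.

Step 1: flows [0->1,1->2,4->2,4->3] -> levels [10 9 8 5 10]
Step 2: flows [0->1,1->2,4->2,4->3] -> levels [9 9 10 6 8]
Step 3: flows [0=1,2->1,2->4,4->3] -> levels [9 10 8 7 8]
Step 4: flows [1->0,1->2,2=4,4->3] -> levels [10 8 9 8 7]
Step 5: flows [0->1,2->1,2->4,3->4] -> levels [9 10 7 7 9]
Step 6: flows [1->0,1->2,4->2,4->3] -> levels [10 8 9 8 7]
  -> period-2 cycle: step 6 state = step 4 state; never stabilizes
  -> state at step 30: (30-4) mod 2 = 0, same as step 4 -> [10 8 9 8 7]

Answer: 10 8 9 8 7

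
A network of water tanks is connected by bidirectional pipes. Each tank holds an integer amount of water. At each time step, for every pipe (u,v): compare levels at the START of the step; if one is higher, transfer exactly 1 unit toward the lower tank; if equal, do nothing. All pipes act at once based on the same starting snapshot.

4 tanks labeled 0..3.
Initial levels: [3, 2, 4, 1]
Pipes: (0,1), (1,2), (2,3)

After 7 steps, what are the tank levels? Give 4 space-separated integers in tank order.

Answer: 2 4 1 3

Derivation:
Step 1: flows [0->1,2->1,2->3] -> levels [2 4 2 2]
Step 2: flows [1->0,1->2,2=3] -> levels [3 2 3 2]
Step 3: flows [0->1,2->1,2->3] -> levels [2 4 1 3]
Step 4: flows [1->0,1->2,3->2] -> levels [3 2 3 2]
  -> period-2 cycle: step 4 state = step 2 state
  -> state at step 7: (7-2) mod 2 = 1, same as step 3 -> [2 4 1 3]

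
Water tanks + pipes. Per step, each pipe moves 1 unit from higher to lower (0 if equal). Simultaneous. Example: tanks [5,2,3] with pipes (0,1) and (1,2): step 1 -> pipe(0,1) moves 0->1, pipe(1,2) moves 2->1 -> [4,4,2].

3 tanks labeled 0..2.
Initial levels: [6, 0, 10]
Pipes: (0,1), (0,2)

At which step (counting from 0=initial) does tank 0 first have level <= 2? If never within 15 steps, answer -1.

Step 1: flows [0->1,2->0] -> levels [6 1 9]
Step 2: flows [0->1,2->0] -> levels [6 2 8]
Step 3: flows [0->1,2->0] -> levels [6 3 7]
Step 4: flows [0->1,2->0] -> levels [6 4 6]
Step 5: flows [0->1,0=2] -> levels [5 5 6]
Step 6: flows [0=1,2->0] -> levels [6 5 5]
Step 7: flows [0->1,0->2] -> levels [4 6 6]
Step 8: flows [1->0,2->0] -> levels [6 5 5]
  -> period-2 cycle (repeats step 6); tank 0 never drops to <=2
Tank 0 never reaches <=2 within 15 steps

Answer: -1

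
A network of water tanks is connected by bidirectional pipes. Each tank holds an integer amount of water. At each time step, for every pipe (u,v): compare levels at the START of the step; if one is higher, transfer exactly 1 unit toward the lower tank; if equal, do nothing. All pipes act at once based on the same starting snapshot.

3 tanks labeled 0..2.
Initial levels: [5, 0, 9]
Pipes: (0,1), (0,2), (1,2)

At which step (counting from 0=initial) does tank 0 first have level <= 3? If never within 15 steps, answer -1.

Answer: -1

Derivation:
Step 1: flows [0->1,2->0,2->1] -> levels [5 2 7]
Step 2: flows [0->1,2->0,2->1] -> levels [5 4 5]
Step 3: flows [0->1,0=2,2->1] -> levels [4 6 4]
Step 4: flows [1->0,0=2,1->2] -> levels [5 4 5]
  -> period-2 cycle (repeats step 2); tank 0 never drops to <=3
Tank 0 never reaches <=3 within 15 steps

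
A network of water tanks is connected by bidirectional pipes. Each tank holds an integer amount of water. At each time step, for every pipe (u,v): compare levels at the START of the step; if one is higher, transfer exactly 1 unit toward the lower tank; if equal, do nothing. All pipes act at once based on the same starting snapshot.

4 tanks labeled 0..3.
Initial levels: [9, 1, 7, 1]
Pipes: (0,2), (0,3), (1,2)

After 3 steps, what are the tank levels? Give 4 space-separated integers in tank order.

Answer: 5 4 5 4

Derivation:
Step 1: flows [0->2,0->3,2->1] -> levels [7 2 7 2]
Step 2: flows [0=2,0->3,2->1] -> levels [6 3 6 3]
Step 3: flows [0=2,0->3,2->1] -> levels [5 4 5 4]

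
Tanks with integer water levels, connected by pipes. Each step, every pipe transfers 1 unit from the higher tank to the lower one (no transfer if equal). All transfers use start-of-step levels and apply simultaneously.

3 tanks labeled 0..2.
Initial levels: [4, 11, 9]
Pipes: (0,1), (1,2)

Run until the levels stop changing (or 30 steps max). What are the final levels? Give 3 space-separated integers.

Answer: 8 8 8

Derivation:
Step 1: flows [1->0,1->2] -> levels [5 9 10]
Step 2: flows [1->0,2->1] -> levels [6 9 9]
Step 3: flows [1->0,1=2] -> levels [7 8 9]
Step 4: flows [1->0,2->1] -> levels [8 8 8]
Step 5: flows [0=1,1=2] -> levels [8 8 8]
  -> stable (no change)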